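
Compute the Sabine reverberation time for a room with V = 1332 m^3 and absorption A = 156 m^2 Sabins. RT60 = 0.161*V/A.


RT60 = 0.161 * 1332 / 156 = 1.3747 s


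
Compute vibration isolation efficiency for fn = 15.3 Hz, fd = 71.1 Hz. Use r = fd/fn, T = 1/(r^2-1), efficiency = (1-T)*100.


r = 71.1 / 15.3 = 4.64706
r^2 - 1 = 4.64706^2 - 1 = 20.5952
T = 1/20.5952 = 0.048555
Efficiency = (1 - 0.048555)*100 = 95.144 %


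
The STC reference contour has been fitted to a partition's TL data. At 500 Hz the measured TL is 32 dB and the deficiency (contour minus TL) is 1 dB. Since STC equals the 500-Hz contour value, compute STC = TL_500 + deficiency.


By ASTM E413, STC = value of the fitted reference contour at 500 Hz.
Contour value at 500 Hz = TL_500 + deficiency = 32 + 1 = 33
STC = 33


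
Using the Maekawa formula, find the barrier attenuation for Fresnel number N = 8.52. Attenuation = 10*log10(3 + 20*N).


3 + 20*N = 3 + 20*8.52 = 173.4
Att = 10*log10(173.4) = 22.39 dB


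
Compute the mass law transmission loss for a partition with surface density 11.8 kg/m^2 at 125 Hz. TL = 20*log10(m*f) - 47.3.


m * f = 11.8 * 125 = 1475
20*log10(1475) = 63.3758 dB
TL = 63.3758 - 47.3 = 16.076 dB


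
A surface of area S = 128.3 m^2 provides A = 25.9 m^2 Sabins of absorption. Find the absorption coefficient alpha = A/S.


Absorption coefficient = absorbed power / incident power
alpha = A / S = 25.9 / 128.3 = 0.20187


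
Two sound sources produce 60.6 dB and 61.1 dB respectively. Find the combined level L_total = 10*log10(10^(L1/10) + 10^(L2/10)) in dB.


10^(60.6/10) = 1.14815e+06
10^(61.1/10) = 1.28825e+06
Sum = 1.14815e+06 + 1.28825e+06 = 2.4364e+06
L_total = 10*log10(2.4364e+06) = 63.867 dB


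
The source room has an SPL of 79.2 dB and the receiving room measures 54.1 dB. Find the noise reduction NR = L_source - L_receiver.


NR = L_source - L_receiver (difference between source and receiving room levels)
NR = 79.2 - 54.1 = 25.1 dB


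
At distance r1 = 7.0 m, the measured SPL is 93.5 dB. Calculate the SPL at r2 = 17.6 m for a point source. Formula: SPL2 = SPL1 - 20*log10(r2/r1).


r2/r1 = 17.6/7.0 = 2.51429
Correction = 20*log10(2.51429) = 8.00831 dB
SPL2 = 93.5 - 8.00831 = 85.492 dB


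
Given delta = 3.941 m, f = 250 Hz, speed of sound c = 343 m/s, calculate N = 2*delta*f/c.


N = 2*delta*f/c = 2*delta/lambda, where lambda = c/f
lambda = 343 / 250 = 1.372 m
N = 2 * 3.941 / 1.372 = 5.7449


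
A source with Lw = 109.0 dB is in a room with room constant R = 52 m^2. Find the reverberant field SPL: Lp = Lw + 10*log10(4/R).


4/R = 4/52 = 0.0769231
Lp = 109.0 + 10*log10(0.0769231) = 97.861 dB


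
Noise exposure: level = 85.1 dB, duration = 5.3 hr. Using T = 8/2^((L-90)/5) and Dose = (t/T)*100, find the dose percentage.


T_allowed = 8 / 2^((85.1 - 90)/5) = 15.7797 hr
Dose = 5.3 / 15.7797 * 100 = 33.587 %


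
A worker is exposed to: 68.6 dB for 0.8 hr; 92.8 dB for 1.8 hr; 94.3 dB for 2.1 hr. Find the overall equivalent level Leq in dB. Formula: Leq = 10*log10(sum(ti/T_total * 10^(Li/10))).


T_total = 0.8 + 1.8 + 2.1 = 4.7 hr
(0.8/4.7) * 10^(68.6/10) = 1.23308e+06
(1.8/4.7) * 10^(92.8/10) = 7.29751e+08
(2.1/4.7) * 10^(94.3/10) = 1.2026e+09
Sum = 1.23308e+06 + 7.29751e+08 + 1.2026e+09 = 1.93358e+09
Leq = 10*log10(1.93358e+09) = 92.864 dB


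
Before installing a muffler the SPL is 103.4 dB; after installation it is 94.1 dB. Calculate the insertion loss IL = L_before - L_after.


Insertion loss = SPL without muffler - SPL with muffler
IL = 103.4 - 94.1 = 9.3 dB


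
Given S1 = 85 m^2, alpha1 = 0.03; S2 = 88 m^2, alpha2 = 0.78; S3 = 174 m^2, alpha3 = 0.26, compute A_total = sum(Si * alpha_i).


85 * 0.03 = 2.55
88 * 0.78 = 68.64
174 * 0.26 = 45.24
A_total = 2.55 + 68.64 + 45.24 = 116.43 m^2


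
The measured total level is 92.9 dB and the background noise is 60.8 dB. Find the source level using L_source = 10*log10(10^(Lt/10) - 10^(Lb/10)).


10^(92.9/10) = 1.94984e+09
10^(60.8/10) = 1.20226e+06
Difference = 1.94984e+09 - 1.20226e+06 = 1.94864e+09
L_source = 10*log10(1.94864e+09) = 92.897 dB


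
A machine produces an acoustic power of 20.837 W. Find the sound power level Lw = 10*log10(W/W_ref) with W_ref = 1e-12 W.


W / W_ref = 20.837 / 1e-12 = 2.0837e+13
Lw = 10 * log10(2.0837e+13) = 133.19 dB


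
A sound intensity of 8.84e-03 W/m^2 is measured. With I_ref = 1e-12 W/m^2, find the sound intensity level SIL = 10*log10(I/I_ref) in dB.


I / I_ref = 8.84e-03 / 1e-12 = 8.84e+09
SIL = 10 * log10(8.84e+09) = 99.465 dB


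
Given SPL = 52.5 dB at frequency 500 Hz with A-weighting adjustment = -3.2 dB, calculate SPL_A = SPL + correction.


A-weighting table: 500 Hz -> -3.2 dB correction
SPL_A = SPL + correction = 52.5 + (-3.2) = 49.3 dBA


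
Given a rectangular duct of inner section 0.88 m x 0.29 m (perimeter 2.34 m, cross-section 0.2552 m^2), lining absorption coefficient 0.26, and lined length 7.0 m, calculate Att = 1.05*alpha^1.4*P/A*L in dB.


alpha^1.4 = 0.26^1.4 = 0.151692
Attenuation rate = 1.05 * alpha^1.4 * P / A
= 1.05 * 0.151692 * 2.34 / 0.2552 = 1.46045 dB/m
Total Att = 1.46045 * 7.0 = 10.223 dB


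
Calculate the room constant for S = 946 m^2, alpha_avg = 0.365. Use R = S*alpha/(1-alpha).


R = 946 * 0.365 / (1 - 0.365) = 543.76 m^2


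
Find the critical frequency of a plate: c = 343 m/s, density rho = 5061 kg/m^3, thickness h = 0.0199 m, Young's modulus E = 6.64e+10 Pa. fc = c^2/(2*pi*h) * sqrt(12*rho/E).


12*rho/E = 12*5061/6.64e+10 = 9.14639e-07
sqrt(12*rho/E) = sqrt(9.14639e-07) = 0.000956368
c^2/(2*pi*h) = 343^2/(2*pi*0.0199) = 940926
fc = 940926 * 0.000956368 = 899.87 Hz


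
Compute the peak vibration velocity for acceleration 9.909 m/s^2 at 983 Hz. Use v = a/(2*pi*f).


omega = 2*pi*f = 2*pi*983 = 6176.37 rad/s
v = a / omega = 9.909 / 6176.37 = 0.0016043 m/s


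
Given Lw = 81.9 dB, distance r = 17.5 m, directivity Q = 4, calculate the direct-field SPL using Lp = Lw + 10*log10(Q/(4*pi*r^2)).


4*pi*r^2 = 4*pi*17.5^2 = 3848.45 m^2
Q / (4*pi*r^2) = 4 / 3848.45 = 0.00103938
Lp = 81.9 + 10*log10(0.00103938) = 52.068 dB


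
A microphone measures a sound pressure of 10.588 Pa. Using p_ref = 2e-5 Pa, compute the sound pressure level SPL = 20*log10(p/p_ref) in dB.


p / p_ref = 10.588 / 2e-5 = 529400
SPL = 20 * log10(529400) = 114.48 dB


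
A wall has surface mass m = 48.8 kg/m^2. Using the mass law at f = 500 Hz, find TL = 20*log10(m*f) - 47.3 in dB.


m * f = 48.8 * 500 = 24400
20*log10(24400) = 87.7478 dB
TL = 87.7478 - 47.3 = 40.448 dB


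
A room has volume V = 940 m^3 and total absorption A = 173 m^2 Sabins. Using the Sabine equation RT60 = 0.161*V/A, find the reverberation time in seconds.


RT60 = 0.161 * 940 / 173 = 0.8748 s


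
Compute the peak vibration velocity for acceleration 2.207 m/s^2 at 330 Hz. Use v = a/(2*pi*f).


omega = 2*pi*f = 2*pi*330 = 2073.45 rad/s
v = a / omega = 2.207 / 2073.45 = 0.0010644 m/s


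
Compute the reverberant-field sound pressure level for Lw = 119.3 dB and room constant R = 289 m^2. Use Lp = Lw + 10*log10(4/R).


4/R = 4/289 = 0.0138408
Lp = 119.3 + 10*log10(0.0138408) = 100.71 dB


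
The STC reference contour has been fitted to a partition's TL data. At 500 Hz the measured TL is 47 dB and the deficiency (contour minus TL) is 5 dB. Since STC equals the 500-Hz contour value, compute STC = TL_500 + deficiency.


By ASTM E413, STC = value of the fitted reference contour at 500 Hz.
Contour value at 500 Hz = TL_500 + deficiency = 47 + 5 = 52
STC = 52


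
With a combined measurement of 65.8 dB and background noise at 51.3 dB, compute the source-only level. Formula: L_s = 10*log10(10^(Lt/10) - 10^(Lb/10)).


10^(65.8/10) = 3.80189e+06
10^(51.3/10) = 134896
Difference = 3.80189e+06 - 134896 = 3.66699e+06
L_source = 10*log10(3.66699e+06) = 65.643 dB


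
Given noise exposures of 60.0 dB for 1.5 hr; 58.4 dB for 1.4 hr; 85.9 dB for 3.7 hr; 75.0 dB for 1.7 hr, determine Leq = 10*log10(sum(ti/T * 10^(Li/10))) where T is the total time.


T_total = 1.5 + 1.4 + 3.7 + 1.7 = 8.3 hr
(1.5/8.3) * 10^(60.0/10) = 180723
(1.4/8.3) * 10^(58.4/10) = 116694
(3.7/8.3) * 10^(85.9/10) = 1.7343e+08
(1.7/8.3) * 10^(75.0/10) = 6.47695e+06
Sum = 180723 + 116694 + 1.7343e+08 + 6.47695e+06 = 1.80204e+08
Leq = 10*log10(1.80204e+08) = 82.558 dB


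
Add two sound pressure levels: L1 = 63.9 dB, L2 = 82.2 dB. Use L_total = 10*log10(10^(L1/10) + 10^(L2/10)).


10^(63.9/10) = 2.45471e+06
10^(82.2/10) = 1.65959e+08
Sum = 2.45471e+06 + 1.65959e+08 = 1.68414e+08
L_total = 10*log10(1.68414e+08) = 82.264 dB


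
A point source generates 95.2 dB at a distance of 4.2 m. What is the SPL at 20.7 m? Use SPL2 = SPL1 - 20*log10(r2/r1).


r2/r1 = 20.7/4.2 = 4.92857
Correction = 20*log10(4.92857) = 13.8544 dB
SPL2 = 95.2 - 13.8544 = 81.346 dB


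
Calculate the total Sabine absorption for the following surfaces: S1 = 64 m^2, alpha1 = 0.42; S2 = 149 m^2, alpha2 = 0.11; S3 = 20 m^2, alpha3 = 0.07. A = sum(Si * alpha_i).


64 * 0.42 = 26.88
149 * 0.11 = 16.39
20 * 0.07 = 1.4
A_total = 26.88 + 16.39 + 1.4 = 44.67 m^2


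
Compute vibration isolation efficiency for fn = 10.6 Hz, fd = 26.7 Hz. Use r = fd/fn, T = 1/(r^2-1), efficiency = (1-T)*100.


r = 26.7 / 10.6 = 2.51887
r^2 - 1 = 2.51887^2 - 1 = 5.34471
T = 1/5.34471 = 0.187101
Efficiency = (1 - 0.187101)*100 = 81.29 %


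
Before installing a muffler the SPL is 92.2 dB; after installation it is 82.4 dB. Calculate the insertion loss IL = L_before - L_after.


Insertion loss = SPL without muffler - SPL with muffler
IL = 92.2 - 82.4 = 9.8 dB


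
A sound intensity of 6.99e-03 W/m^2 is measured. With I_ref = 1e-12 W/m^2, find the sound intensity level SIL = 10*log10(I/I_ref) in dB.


I / I_ref = 6.99e-03 / 1e-12 = 6.99e+09
SIL = 10 * log10(6.99e+09) = 98.445 dB


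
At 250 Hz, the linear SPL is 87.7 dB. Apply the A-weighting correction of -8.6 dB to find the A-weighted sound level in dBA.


A-weighting table: 250 Hz -> -8.6 dB correction
SPL_A = SPL + correction = 87.7 + (-8.6) = 79.1 dBA


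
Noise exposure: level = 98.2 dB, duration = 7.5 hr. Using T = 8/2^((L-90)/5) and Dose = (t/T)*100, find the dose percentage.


T_allowed = 8 / 2^((98.2 - 90)/5) = 2.56685 hr
Dose = 7.5 / 2.56685 * 100 = 292.19 %


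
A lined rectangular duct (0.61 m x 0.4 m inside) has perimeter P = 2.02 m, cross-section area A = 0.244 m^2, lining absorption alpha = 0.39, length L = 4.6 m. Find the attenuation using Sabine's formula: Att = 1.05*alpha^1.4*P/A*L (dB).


alpha^1.4 = 0.39^1.4 = 0.267603
Attenuation rate = 1.05 * alpha^1.4 * P / A
= 1.05 * 0.267603 * 2.02 / 0.244 = 2.32617 dB/m
Total Att = 2.32617 * 4.6 = 10.7 dB


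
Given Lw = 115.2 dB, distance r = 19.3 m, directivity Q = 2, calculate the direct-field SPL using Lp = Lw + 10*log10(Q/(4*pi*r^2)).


4*pi*r^2 = 4*pi*19.3^2 = 4680.85 m^2
Q / (4*pi*r^2) = 2 / 4680.85 = 0.000427273
Lp = 115.2 + 10*log10(0.000427273) = 81.507 dB


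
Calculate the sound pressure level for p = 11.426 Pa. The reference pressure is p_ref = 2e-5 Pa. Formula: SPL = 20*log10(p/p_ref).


p / p_ref = 11.426 / 2e-5 = 571300
SPL = 20 * log10(571300) = 115.14 dB


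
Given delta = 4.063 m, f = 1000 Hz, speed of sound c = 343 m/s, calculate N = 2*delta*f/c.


N = 2*delta*f/c = 2*delta/lambda, where lambda = c/f
lambda = 343 / 1000 = 0.343 m
N = 2 * 4.063 / 0.343 = 23.691


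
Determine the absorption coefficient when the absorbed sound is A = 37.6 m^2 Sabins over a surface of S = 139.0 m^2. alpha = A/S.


Absorption coefficient = absorbed power / incident power
alpha = A / S = 37.6 / 139.0 = 0.2705


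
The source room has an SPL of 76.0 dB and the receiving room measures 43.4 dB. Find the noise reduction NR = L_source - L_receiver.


NR = L_source - L_receiver (difference between source and receiving room levels)
NR = 76.0 - 43.4 = 32.6 dB


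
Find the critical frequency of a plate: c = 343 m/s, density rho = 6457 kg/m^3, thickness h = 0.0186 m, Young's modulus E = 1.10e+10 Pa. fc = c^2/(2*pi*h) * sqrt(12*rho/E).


12*rho/E = 12*6457/1.10e+10 = 7.044e-06
sqrt(12*rho/E) = sqrt(7.044e-06) = 0.00265405
c^2/(2*pi*h) = 343^2/(2*pi*0.0186) = 1.00669e+06
fc = 1.00669e+06 * 0.00265405 = 2671.8 Hz


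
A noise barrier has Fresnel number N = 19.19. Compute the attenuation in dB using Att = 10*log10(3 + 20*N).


3 + 20*N = 3 + 20*19.19 = 386.8
Att = 10*log10(386.8) = 25.875 dB


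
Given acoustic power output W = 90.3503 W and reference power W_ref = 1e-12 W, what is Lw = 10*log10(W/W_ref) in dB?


W / W_ref = 90.3503 / 1e-12 = 9.03503e+13
Lw = 10 * log10(9.03503e+13) = 139.56 dB


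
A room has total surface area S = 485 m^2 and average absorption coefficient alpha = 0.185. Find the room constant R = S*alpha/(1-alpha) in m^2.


R = 485 * 0.185 / (1 - 0.185) = 110.09 m^2


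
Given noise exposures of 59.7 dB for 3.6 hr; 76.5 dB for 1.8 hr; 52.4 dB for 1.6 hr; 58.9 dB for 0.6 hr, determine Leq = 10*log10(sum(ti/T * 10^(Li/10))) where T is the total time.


T_total = 3.6 + 1.8 + 1.6 + 0.6 = 7.6 hr
(3.6/7.6) * 10^(59.7/10) = 442068
(1.8/7.6) * 10^(76.5/10) = 1.05793e+07
(1.6/7.6) * 10^(52.4/10) = 36585.3
(0.6/7.6) * 10^(58.9/10) = 61282.7
Sum = 442068 + 1.05793e+07 + 36585.3 + 61282.7 = 1.11192e+07
Leq = 10*log10(1.11192e+07) = 70.461 dB


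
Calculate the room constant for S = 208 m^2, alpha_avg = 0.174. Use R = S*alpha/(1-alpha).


R = 208 * 0.174 / (1 - 0.174) = 43.816 m^2


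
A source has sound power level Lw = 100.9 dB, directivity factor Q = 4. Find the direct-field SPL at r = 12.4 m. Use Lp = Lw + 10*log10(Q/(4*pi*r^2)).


4*pi*r^2 = 4*pi*12.4^2 = 1932.21 m^2
Q / (4*pi*r^2) = 4 / 1932.21 = 0.00207017
Lp = 100.9 + 10*log10(0.00207017) = 74.06 dB


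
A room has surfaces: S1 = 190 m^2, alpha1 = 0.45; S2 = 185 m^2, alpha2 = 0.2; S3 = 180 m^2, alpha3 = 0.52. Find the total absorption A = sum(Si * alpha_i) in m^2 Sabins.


190 * 0.45 = 85.5
185 * 0.2 = 37
180 * 0.52 = 93.6
A_total = 85.5 + 37 + 93.6 = 216.1 m^2


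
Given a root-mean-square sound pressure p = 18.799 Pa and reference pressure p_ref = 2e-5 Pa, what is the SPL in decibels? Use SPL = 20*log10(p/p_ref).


p / p_ref = 18.799 / 2e-5 = 939950
SPL = 20 * log10(939950) = 119.46 dB


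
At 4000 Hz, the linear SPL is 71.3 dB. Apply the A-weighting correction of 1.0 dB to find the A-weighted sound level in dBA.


A-weighting table: 4000 Hz -> 1.0 dB correction
SPL_A = SPL + correction = 71.3 + (1.0) = 72.3 dBA


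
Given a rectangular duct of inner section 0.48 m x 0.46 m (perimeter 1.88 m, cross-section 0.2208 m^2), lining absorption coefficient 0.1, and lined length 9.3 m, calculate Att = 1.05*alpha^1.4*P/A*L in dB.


alpha^1.4 = 0.1^1.4 = 0.0398107
Attenuation rate = 1.05 * alpha^1.4 * P / A
= 1.05 * 0.0398107 * 1.88 / 0.2208 = 0.355916 dB/m
Total Att = 0.355916 * 9.3 = 3.31 dB


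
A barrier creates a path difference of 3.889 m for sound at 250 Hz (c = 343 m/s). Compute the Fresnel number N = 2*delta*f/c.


N = 2*delta*f/c = 2*delta/lambda, where lambda = c/f
lambda = 343 / 250 = 1.372 m
N = 2 * 3.889 / 1.372 = 5.6691


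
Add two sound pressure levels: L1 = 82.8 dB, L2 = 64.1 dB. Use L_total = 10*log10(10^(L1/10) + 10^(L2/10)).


10^(82.8/10) = 1.90546e+08
10^(64.1/10) = 2.5704e+06
Sum = 1.90546e+08 + 2.5704e+06 = 1.93116e+08
L_total = 10*log10(1.93116e+08) = 82.858 dB


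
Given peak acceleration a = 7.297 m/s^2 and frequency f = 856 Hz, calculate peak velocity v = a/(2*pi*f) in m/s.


omega = 2*pi*f = 2*pi*856 = 5378.41 rad/s
v = a / omega = 7.297 / 5378.41 = 0.0013567 m/s


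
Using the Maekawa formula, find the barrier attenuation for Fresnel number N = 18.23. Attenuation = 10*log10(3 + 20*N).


3 + 20*N = 3 + 20*18.23 = 367.6
Att = 10*log10(367.6) = 25.654 dB


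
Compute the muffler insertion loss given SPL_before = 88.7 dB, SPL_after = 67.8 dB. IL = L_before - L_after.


Insertion loss = SPL without muffler - SPL with muffler
IL = 88.7 - 67.8 = 20.9 dB


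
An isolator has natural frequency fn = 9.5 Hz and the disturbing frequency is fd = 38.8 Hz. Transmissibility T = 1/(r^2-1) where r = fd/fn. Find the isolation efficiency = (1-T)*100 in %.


r = 38.8 / 9.5 = 4.08421
r^2 - 1 = 4.08421^2 - 1 = 15.6808
T = 1/15.6808 = 0.0637723
Efficiency = (1 - 0.0637723)*100 = 93.623 %


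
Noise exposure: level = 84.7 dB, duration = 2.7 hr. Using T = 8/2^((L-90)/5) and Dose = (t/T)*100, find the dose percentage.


T_allowed = 8 / 2^((84.7 - 90)/5) = 16.6795 hr
Dose = 2.7 / 16.6795 * 100 = 16.188 %


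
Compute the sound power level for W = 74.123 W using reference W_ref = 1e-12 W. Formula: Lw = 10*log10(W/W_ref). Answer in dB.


W / W_ref = 74.123 / 1e-12 = 7.4123e+13
Lw = 10 * log10(7.4123e+13) = 138.7 dB


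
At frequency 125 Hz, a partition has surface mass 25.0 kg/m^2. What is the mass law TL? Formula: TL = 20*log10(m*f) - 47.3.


m * f = 25.0 * 125 = 3125
20*log10(3125) = 69.897 dB
TL = 69.897 - 47.3 = 22.597 dB


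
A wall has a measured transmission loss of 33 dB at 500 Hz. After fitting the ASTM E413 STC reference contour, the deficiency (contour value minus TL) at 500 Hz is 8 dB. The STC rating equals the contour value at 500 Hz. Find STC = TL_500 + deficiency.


By ASTM E413, STC = value of the fitted reference contour at 500 Hz.
Contour value at 500 Hz = TL_500 + deficiency = 33 + 8 = 41
STC = 41


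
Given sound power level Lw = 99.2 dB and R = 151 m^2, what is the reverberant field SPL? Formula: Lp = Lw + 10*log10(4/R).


4/R = 4/151 = 0.0264901
Lp = 99.2 + 10*log10(0.0264901) = 83.431 dB


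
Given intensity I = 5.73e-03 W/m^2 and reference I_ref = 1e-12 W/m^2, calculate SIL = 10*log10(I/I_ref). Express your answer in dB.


I / I_ref = 5.73e-03 / 1e-12 = 5.73e+09
SIL = 10 * log10(5.73e+09) = 97.582 dB


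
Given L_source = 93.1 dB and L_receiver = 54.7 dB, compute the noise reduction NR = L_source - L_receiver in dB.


NR = L_source - L_receiver (difference between source and receiving room levels)
NR = 93.1 - 54.7 = 38.4 dB


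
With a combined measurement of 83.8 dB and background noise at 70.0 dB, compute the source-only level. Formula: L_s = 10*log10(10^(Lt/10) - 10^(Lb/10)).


10^(83.8/10) = 2.39883e+08
10^(70.0/10) = 1e+07
Difference = 2.39883e+08 - 1e+07 = 2.29883e+08
L_source = 10*log10(2.29883e+08) = 83.615 dB


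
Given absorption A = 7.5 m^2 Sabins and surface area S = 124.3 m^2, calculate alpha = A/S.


Absorption coefficient = absorbed power / incident power
alpha = A / S = 7.5 / 124.3 = 0.060338


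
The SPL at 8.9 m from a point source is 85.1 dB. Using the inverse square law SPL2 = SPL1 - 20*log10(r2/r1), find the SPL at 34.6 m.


r2/r1 = 34.6/8.9 = 3.88764
Correction = 20*log10(3.88764) = 11.7937 dB
SPL2 = 85.1 - 11.7937 = 73.306 dB


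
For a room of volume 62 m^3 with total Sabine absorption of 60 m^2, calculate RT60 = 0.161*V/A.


RT60 = 0.161 * 62 / 60 = 0.16637 s


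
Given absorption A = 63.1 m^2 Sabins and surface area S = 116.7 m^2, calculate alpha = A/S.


Absorption coefficient = absorbed power / incident power
alpha = A / S = 63.1 / 116.7 = 0.5407


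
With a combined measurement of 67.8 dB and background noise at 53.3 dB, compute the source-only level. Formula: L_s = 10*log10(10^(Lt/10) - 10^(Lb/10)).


10^(67.8/10) = 6.0256e+06
10^(53.3/10) = 213796
Difference = 6.0256e+06 - 213796 = 5.8118e+06
L_source = 10*log10(5.8118e+06) = 67.643 dB


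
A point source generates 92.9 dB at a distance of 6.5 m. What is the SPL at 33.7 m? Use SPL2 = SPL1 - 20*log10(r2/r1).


r2/r1 = 33.7/6.5 = 5.18462
Correction = 20*log10(5.18462) = 14.2943 dB
SPL2 = 92.9 - 14.2943 = 78.606 dB


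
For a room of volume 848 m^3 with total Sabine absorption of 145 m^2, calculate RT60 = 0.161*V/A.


RT60 = 0.161 * 848 / 145 = 0.94157 s


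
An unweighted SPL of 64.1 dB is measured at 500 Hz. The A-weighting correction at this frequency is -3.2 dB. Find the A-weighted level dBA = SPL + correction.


A-weighting table: 500 Hz -> -3.2 dB correction
SPL_A = SPL + correction = 64.1 + (-3.2) = 60.9 dBA


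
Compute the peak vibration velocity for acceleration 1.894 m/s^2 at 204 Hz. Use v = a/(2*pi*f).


omega = 2*pi*f = 2*pi*204 = 1281.77 rad/s
v = a / omega = 1.894 / 1281.77 = 0.0014776 m/s


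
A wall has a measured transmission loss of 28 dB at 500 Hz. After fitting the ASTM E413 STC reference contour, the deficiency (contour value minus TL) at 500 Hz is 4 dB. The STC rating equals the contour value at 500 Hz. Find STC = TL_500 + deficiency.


By ASTM E413, STC = value of the fitted reference contour at 500 Hz.
Contour value at 500 Hz = TL_500 + deficiency = 28 + 4 = 32
STC = 32


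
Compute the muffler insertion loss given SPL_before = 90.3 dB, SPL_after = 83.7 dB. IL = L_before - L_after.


Insertion loss = SPL without muffler - SPL with muffler
IL = 90.3 - 83.7 = 6.6 dB


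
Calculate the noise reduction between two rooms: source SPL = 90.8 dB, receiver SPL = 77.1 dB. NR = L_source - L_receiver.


NR = L_source - L_receiver (difference between source and receiving room levels)
NR = 90.8 - 77.1 = 13.7 dB


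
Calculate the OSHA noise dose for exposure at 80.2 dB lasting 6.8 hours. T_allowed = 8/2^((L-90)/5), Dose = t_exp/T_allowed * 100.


T_allowed = 8 / 2^((80.2 - 90)/5) = 31.125 hr
Dose = 6.8 / 31.125 * 100 = 21.847 %


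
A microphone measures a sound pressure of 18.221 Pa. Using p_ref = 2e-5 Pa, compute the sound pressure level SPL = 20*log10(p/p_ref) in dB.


p / p_ref = 18.221 / 2e-5 = 911050
SPL = 20 * log10(911050) = 119.19 dB


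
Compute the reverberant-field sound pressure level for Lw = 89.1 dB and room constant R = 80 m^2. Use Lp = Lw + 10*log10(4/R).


4/R = 4/80 = 0.05
Lp = 89.1 + 10*log10(0.05) = 76.09 dB


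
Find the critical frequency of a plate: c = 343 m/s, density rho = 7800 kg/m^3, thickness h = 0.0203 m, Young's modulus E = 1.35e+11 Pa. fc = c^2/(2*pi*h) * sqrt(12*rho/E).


12*rho/E = 12*7800/1.35e+11 = 6.93333e-07
sqrt(12*rho/E) = sqrt(6.93333e-07) = 0.000832666
c^2/(2*pi*h) = 343^2/(2*pi*0.0203) = 922385
fc = 922385 * 0.000832666 = 768.04 Hz


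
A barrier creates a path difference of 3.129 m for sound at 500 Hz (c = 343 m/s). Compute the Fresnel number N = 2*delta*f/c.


N = 2*delta*f/c = 2*delta/lambda, where lambda = c/f
lambda = 343 / 500 = 0.686 m
N = 2 * 3.129 / 0.686 = 9.1224


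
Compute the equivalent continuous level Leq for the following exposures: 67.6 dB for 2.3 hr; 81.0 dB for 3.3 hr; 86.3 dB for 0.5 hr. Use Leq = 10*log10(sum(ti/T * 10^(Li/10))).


T_total = 2.3 + 3.3 + 0.5 = 6.1 hr
(2.3/6.1) * 10^(67.6/10) = 2.16969e+06
(3.3/6.1) * 10^(81.0/10) = 6.81058e+07
(0.5/6.1) * 10^(86.3/10) = 3.49655e+07
Sum = 2.16969e+06 + 6.81058e+07 + 3.49655e+07 = 1.05241e+08
Leq = 10*log10(1.05241e+08) = 80.222 dB


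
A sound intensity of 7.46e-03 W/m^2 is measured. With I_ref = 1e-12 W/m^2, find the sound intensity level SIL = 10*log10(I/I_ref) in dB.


I / I_ref = 7.46e-03 / 1e-12 = 7.46e+09
SIL = 10 * log10(7.46e+09) = 98.727 dB


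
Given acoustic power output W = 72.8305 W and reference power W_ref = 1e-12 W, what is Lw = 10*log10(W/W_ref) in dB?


W / W_ref = 72.8305 / 1e-12 = 7.28305e+13
Lw = 10 * log10(7.28305e+13) = 138.62 dB


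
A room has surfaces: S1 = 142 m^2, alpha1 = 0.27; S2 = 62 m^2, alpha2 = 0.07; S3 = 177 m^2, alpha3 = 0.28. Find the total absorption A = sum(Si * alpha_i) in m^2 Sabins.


142 * 0.27 = 38.34
62 * 0.07 = 4.34
177 * 0.28 = 49.56
A_total = 38.34 + 4.34 + 49.56 = 92.24 m^2


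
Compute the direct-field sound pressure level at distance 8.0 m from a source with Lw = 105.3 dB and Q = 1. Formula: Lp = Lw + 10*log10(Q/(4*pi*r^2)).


4*pi*r^2 = 4*pi*8.0^2 = 804.248 m^2
Q / (4*pi*r^2) = 1 / 804.248 = 0.0012434
Lp = 105.3 + 10*log10(0.0012434) = 76.246 dB


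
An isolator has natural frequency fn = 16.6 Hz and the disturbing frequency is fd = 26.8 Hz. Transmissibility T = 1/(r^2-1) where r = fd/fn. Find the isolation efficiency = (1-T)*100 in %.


r = 26.8 / 16.6 = 1.61446
r^2 - 1 = 1.61446^2 - 1 = 1.60648
T = 1/1.60648 = 0.622479
Efficiency = (1 - 0.622479)*100 = 37.752 %


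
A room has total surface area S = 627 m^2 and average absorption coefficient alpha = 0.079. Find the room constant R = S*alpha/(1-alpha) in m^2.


R = 627 * 0.079 / (1 - 0.079) = 53.782 m^2


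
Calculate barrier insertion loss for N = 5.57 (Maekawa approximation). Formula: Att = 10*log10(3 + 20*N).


3 + 20*N = 3 + 20*5.57 = 114.4
Att = 10*log10(114.4) = 20.584 dB


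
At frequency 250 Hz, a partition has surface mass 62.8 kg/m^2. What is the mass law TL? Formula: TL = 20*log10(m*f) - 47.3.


m * f = 62.8 * 250 = 15700
20*log10(15700) = 83.918 dB
TL = 83.918 - 47.3 = 36.618 dB


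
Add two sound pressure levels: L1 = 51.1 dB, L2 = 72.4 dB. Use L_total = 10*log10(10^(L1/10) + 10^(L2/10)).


10^(51.1/10) = 128825
10^(72.4/10) = 1.7378e+07
Sum = 128825 + 1.7378e+07 = 1.75068e+07
L_total = 10*log10(1.75068e+07) = 72.432 dB


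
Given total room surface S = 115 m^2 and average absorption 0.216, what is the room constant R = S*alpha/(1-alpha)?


R = 115 * 0.216 / (1 - 0.216) = 31.684 m^2


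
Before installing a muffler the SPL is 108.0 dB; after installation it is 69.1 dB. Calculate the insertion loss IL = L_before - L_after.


Insertion loss = SPL without muffler - SPL with muffler
IL = 108.0 - 69.1 = 38.9 dB


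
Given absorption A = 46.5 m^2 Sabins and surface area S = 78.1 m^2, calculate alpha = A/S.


Absorption coefficient = absorbed power / incident power
alpha = A / S = 46.5 / 78.1 = 0.59539


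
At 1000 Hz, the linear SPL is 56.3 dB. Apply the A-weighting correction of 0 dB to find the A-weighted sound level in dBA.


A-weighting table: 1000 Hz -> 0 dB correction
SPL_A = SPL + correction = 56.3 + (0) = 56.3 dBA


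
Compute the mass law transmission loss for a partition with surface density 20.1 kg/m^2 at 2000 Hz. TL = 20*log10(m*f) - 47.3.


m * f = 20.1 * 2000 = 40200
20*log10(40200) = 92.0845 dB
TL = 92.0845 - 47.3 = 44.785 dB


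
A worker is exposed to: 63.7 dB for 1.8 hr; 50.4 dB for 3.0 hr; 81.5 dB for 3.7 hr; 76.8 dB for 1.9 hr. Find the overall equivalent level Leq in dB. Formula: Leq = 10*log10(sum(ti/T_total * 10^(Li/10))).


T_total = 1.8 + 3.0 + 3.7 + 1.9 = 10.4 hr
(1.8/10.4) * 10^(63.7/10) = 405732
(3.0/10.4) * 10^(50.4/10) = 31629.2
(3.7/10.4) * 10^(81.5/10) = 5.02537e+07
(1.9/10.4) * 10^(76.8/10) = 8.7442e+06
Sum = 405732 + 31629.2 + 5.02537e+07 + 8.7442e+06 = 5.94353e+07
Leq = 10*log10(5.94353e+07) = 77.74 dB


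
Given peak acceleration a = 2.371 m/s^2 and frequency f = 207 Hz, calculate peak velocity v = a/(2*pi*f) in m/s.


omega = 2*pi*f = 2*pi*207 = 1300.62 rad/s
v = a / omega = 2.371 / 1300.62 = 0.001823 m/s


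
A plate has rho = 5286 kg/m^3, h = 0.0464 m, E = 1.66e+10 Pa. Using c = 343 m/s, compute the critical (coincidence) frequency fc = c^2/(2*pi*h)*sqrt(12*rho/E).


12*rho/E = 12*5286/1.66e+10 = 3.8212e-06
sqrt(12*rho/E) = sqrt(3.8212e-06) = 0.00195479
c^2/(2*pi*h) = 343^2/(2*pi*0.0464) = 403544
fc = 403544 * 0.00195479 = 788.84 Hz


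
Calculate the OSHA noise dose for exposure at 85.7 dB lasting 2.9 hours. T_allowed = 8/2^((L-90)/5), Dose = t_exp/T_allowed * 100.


T_allowed = 8 / 2^((85.7 - 90)/5) = 14.5203 hr
Dose = 2.9 / 14.5203 * 100 = 19.972 %


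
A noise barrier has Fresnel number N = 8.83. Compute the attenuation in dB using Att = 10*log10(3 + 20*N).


3 + 20*N = 3 + 20*8.83 = 179.6
Att = 10*log10(179.6) = 22.543 dB


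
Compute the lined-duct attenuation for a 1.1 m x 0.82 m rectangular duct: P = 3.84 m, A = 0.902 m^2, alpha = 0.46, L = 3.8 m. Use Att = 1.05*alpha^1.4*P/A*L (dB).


alpha^1.4 = 0.46^1.4 = 0.337179
Attenuation rate = 1.05 * alpha^1.4 * P / A
= 1.05 * 0.337179 * 3.84 / 0.902 = 1.50721 dB/m
Total Att = 1.50721 * 3.8 = 5.7274 dB


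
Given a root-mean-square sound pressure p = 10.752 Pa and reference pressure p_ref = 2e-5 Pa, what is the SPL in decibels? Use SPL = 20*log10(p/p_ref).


p / p_ref = 10.752 / 2e-5 = 537600
SPL = 20 * log10(537600) = 114.61 dB


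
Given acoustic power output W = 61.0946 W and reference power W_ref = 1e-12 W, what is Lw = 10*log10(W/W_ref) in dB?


W / W_ref = 61.0946 / 1e-12 = 6.10946e+13
Lw = 10 * log10(6.10946e+13) = 137.86 dB


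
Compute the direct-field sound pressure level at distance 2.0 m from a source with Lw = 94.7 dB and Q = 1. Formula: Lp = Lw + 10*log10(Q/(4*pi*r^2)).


4*pi*r^2 = 4*pi*2.0^2 = 50.2655 m^2
Q / (4*pi*r^2) = 1 / 50.2655 = 0.0198944
Lp = 94.7 + 10*log10(0.0198944) = 77.687 dB


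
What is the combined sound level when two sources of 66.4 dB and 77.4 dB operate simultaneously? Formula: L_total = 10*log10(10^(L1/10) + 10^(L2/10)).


10^(66.4/10) = 4.36516e+06
10^(77.4/10) = 5.49541e+07
Sum = 4.36516e+06 + 5.49541e+07 = 5.93193e+07
L_total = 10*log10(5.93193e+07) = 77.732 dB


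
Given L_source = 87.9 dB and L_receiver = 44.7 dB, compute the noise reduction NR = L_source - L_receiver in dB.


NR = L_source - L_receiver (difference between source and receiving room levels)
NR = 87.9 - 44.7 = 43.2 dB


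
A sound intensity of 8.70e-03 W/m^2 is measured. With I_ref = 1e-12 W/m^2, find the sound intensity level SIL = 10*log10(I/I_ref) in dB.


I / I_ref = 8.70e-03 / 1e-12 = 8.7e+09
SIL = 10 * log10(8.7e+09) = 99.395 dB


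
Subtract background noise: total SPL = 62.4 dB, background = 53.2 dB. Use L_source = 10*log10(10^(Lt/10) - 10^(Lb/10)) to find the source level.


10^(62.4/10) = 1.7378e+06
10^(53.2/10) = 208930
Difference = 1.7378e+06 - 208930 = 1.52887e+06
L_source = 10*log10(1.52887e+06) = 61.844 dB


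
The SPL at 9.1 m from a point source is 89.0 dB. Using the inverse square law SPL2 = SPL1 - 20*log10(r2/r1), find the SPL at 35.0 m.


r2/r1 = 35.0/9.1 = 3.84615
Correction = 20*log10(3.84615) = 11.7005 dB
SPL2 = 89.0 - 11.7005 = 77.299 dB


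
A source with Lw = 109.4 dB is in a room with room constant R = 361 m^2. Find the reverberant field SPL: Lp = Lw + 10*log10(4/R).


4/R = 4/361 = 0.0110803
Lp = 109.4 + 10*log10(0.0110803) = 89.846 dB


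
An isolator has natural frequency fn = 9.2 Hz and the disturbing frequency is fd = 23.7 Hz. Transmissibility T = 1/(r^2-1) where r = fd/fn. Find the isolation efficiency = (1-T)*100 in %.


r = 23.7 / 9.2 = 2.57609
r^2 - 1 = 2.57609^2 - 1 = 5.63624
T = 1/5.63624 = 0.177423
Efficiency = (1 - 0.177423)*100 = 82.258 %


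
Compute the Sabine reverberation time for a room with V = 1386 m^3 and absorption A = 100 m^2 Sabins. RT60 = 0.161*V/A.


RT60 = 0.161 * 1386 / 100 = 2.2315 s


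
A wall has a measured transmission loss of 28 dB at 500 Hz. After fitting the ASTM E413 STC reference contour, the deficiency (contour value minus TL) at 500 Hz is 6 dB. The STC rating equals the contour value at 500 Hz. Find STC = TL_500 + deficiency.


By ASTM E413, STC = value of the fitted reference contour at 500 Hz.
Contour value at 500 Hz = TL_500 + deficiency = 28 + 6 = 34
STC = 34


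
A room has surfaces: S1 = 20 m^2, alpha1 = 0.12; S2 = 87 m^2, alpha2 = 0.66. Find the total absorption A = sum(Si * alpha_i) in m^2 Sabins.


20 * 0.12 = 2.4
87 * 0.66 = 57.42
A_total = 2.4 + 57.42 = 59.82 m^2


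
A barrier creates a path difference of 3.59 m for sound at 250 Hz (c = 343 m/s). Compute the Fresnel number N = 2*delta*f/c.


N = 2*delta*f/c = 2*delta/lambda, where lambda = c/f
lambda = 343 / 250 = 1.372 m
N = 2 * 3.59 / 1.372 = 5.2332


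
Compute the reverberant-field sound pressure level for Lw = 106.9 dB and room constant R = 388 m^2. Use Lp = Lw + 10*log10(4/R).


4/R = 4/388 = 0.0103093
Lp = 106.9 + 10*log10(0.0103093) = 87.032 dB


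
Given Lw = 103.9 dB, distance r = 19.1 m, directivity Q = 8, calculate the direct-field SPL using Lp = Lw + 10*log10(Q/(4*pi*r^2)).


4*pi*r^2 = 4*pi*19.1^2 = 4584.34 m^2
Q / (4*pi*r^2) = 8 / 4584.34 = 0.00174507
Lp = 103.9 + 10*log10(0.00174507) = 76.318 dB


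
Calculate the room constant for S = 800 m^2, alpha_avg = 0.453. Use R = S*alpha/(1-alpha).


R = 800 * 0.453 / (1 - 0.453) = 662.52 m^2


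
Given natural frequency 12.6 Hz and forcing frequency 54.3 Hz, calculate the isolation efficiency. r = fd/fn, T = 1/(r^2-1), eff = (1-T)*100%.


r = 54.3 / 12.6 = 4.30952
r^2 - 1 = 4.30952^2 - 1 = 17.572
T = 1/17.572 = 0.0569087
Efficiency = (1 - 0.0569087)*100 = 94.309 %


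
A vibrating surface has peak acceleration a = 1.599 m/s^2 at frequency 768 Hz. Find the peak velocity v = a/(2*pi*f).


omega = 2*pi*f = 2*pi*768 = 4825.49 rad/s
v = a / omega = 1.599 / 4825.49 = 0.00033137 m/s


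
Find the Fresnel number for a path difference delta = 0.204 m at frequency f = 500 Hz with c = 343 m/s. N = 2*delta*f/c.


N = 2*delta*f/c = 2*delta/lambda, where lambda = c/f
lambda = 343 / 500 = 0.686 m
N = 2 * 0.204 / 0.686 = 0.59475


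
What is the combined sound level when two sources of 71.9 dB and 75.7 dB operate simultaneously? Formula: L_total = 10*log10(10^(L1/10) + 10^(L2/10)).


10^(71.9/10) = 1.54882e+07
10^(75.7/10) = 3.71535e+07
Sum = 1.54882e+07 + 3.71535e+07 = 5.26417e+07
L_total = 10*log10(5.26417e+07) = 77.213 dB


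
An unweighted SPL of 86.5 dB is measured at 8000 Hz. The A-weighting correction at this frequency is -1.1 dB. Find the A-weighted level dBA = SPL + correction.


A-weighting table: 8000 Hz -> -1.1 dB correction
SPL_A = SPL + correction = 86.5 + (-1.1) = 85.4 dBA


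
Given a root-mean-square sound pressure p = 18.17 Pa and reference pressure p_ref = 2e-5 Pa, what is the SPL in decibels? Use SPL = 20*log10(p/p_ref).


p / p_ref = 18.17 / 2e-5 = 908500
SPL = 20 * log10(908500) = 119.17 dB


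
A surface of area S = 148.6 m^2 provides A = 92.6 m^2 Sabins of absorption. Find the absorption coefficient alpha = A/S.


Absorption coefficient = absorbed power / incident power
alpha = A / S = 92.6 / 148.6 = 0.62315


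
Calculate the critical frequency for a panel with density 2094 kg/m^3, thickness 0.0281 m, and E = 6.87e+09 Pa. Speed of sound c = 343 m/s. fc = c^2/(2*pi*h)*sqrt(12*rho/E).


12*rho/E = 12*2094/6.87e+09 = 3.65764e-06
sqrt(12*rho/E) = sqrt(3.65764e-06) = 0.0019125
c^2/(2*pi*h) = 343^2/(2*pi*0.0281) = 666349
fc = 666349 * 0.0019125 = 1274.4 Hz


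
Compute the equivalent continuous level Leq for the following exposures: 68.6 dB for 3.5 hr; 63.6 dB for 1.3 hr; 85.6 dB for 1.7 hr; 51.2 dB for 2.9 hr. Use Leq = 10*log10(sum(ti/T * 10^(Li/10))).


T_total = 3.5 + 1.3 + 1.7 + 2.9 = 9.4 hr
(3.5/9.4) * 10^(68.6/10) = 2.69737e+06
(1.3/9.4) * 10^(63.6/10) = 316822
(1.7/9.4) * 10^(85.6/10) = 6.56631e+07
(2.9/9.4) * 10^(51.2/10) = 40669.6
Sum = 2.69737e+06 + 316822 + 6.56631e+07 + 40669.6 = 6.8718e+07
Leq = 10*log10(6.8718e+07) = 78.371 dB


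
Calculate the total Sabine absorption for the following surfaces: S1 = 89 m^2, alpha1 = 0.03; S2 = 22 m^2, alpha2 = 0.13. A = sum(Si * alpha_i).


89 * 0.03 = 2.67
22 * 0.13 = 2.86
A_total = 2.67 + 2.86 = 5.53 m^2


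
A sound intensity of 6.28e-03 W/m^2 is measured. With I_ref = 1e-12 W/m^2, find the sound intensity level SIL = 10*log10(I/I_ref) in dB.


I / I_ref = 6.28e-03 / 1e-12 = 6.28e+09
SIL = 10 * log10(6.28e+09) = 97.98 dB


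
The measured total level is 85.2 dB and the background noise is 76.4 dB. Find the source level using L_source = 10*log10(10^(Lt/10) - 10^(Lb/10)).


10^(85.2/10) = 3.31131e+08
10^(76.4/10) = 4.36516e+07
Difference = 3.31131e+08 - 4.36516e+07 = 2.87479e+08
L_source = 10*log10(2.87479e+08) = 84.586 dB


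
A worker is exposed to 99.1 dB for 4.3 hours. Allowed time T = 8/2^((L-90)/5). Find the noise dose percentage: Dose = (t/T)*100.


T_allowed = 8 / 2^((99.1 - 90)/5) = 2.26577 hr
Dose = 4.3 / 2.26577 * 100 = 189.78 %


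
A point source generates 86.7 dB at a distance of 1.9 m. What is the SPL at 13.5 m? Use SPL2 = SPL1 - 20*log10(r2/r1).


r2/r1 = 13.5/1.9 = 7.10526
Correction = 20*log10(7.10526) = 17.0316 dB
SPL2 = 86.7 - 17.0316 = 69.668 dB


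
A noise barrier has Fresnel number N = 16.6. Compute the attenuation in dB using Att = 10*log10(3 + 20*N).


3 + 20*N = 3 + 20*16.6 = 335
Att = 10*log10(335) = 25.25 dB


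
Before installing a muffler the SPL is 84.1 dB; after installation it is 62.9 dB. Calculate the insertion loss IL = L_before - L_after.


Insertion loss = SPL without muffler - SPL with muffler
IL = 84.1 - 62.9 = 21.2 dB


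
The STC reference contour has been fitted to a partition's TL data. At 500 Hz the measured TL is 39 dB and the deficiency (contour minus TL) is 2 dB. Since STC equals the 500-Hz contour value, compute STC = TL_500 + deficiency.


By ASTM E413, STC = value of the fitted reference contour at 500 Hz.
Contour value at 500 Hz = TL_500 + deficiency = 39 + 2 = 41
STC = 41


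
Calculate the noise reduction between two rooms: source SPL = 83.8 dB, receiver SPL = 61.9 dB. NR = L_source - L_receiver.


NR = L_source - L_receiver (difference between source and receiving room levels)
NR = 83.8 - 61.9 = 21.9 dB


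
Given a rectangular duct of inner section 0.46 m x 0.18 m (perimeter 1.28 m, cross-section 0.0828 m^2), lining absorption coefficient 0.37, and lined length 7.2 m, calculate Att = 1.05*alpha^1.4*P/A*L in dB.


alpha^1.4 = 0.37^1.4 = 0.248589
Attenuation rate = 1.05 * alpha^1.4 * P / A
= 1.05 * 0.248589 * 1.28 / 0.0828 = 4.03507 dB/m
Total Att = 4.03507 * 7.2 = 29.053 dB


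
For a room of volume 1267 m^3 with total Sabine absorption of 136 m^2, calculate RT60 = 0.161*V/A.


RT60 = 0.161 * 1267 / 136 = 1.4999 s


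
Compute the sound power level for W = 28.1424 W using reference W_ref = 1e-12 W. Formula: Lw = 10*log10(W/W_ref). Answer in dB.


W / W_ref = 28.1424 / 1e-12 = 2.81424e+13
Lw = 10 * log10(2.81424e+13) = 134.49 dB


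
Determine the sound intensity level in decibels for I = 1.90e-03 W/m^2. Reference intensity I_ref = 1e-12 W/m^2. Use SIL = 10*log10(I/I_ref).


I / I_ref = 1.90e-03 / 1e-12 = 1.9e+09
SIL = 10 * log10(1.9e+09) = 92.788 dB


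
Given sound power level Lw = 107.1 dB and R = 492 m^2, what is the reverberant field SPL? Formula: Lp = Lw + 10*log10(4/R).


4/R = 4/492 = 0.00813008
Lp = 107.1 + 10*log10(0.00813008) = 86.201 dB


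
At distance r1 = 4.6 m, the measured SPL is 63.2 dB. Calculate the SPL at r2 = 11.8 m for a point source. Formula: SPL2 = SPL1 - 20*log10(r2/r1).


r2/r1 = 11.8/4.6 = 2.56522
Correction = 20*log10(2.56522) = 8.18249 dB
SPL2 = 63.2 - 8.18249 = 55.018 dB


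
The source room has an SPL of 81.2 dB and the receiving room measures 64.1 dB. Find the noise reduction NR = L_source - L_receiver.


NR = L_source - L_receiver (difference between source and receiving room levels)
NR = 81.2 - 64.1 = 17.1 dB


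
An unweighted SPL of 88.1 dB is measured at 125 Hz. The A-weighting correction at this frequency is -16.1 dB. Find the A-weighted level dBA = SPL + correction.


A-weighting table: 125 Hz -> -16.1 dB correction
SPL_A = SPL + correction = 88.1 + (-16.1) = 72 dBA


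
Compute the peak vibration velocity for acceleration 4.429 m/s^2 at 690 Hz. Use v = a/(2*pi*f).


omega = 2*pi*f = 2*pi*690 = 4335.4 rad/s
v = a / omega = 4.429 / 4335.4 = 0.0010216 m/s


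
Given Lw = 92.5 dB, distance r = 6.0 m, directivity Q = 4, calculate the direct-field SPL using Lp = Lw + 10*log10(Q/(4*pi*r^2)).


4*pi*r^2 = 4*pi*6.0^2 = 452.389 m^2
Q / (4*pi*r^2) = 4 / 452.389 = 0.00884195
Lp = 92.5 + 10*log10(0.00884195) = 71.965 dB


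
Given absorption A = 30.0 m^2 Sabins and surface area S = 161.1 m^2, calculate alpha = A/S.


Absorption coefficient = absorbed power / incident power
alpha = A / S = 30.0 / 161.1 = 0.18622
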